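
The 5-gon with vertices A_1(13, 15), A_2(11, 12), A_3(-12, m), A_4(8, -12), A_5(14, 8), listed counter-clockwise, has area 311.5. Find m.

2

Write out the shoelace sum; only the two edges meeting at A_3 involve m:
2·Area = [(11·m − (-12)·12) + ((-12)·(-12) − 8·m)] + 329
       = 3·m + 617 = 623
⇒ m = 2.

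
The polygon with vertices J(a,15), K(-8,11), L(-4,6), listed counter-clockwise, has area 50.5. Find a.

9

The doubled signed area Σ (x_i y_{i+1} − x_{i+1} y_i) is linear in a.
With a=0 it equals 56; the coefficient of a is 5 (from the two edges through J).
So 5·a + 56 = 2·50.5 = 101 ⇒ a = 9.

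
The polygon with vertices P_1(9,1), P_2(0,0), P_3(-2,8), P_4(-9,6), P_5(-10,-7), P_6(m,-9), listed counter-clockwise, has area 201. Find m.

6

Write out the shoelace sum; only the two edges meeting at P_6 involve m:
2·Area = [((-10)·(-9) − m·(-7)) + (m·1 − 9·(-9))] + 183
       = 8·m + 354 = 402
⇒ m = 6.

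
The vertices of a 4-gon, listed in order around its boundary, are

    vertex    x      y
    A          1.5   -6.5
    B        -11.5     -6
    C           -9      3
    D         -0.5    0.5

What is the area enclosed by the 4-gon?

Σ = (-83.75) + (-88.5) + (-3) + (2.5) = -172.75
Area = |Σ|/2 = 86.375.

86.375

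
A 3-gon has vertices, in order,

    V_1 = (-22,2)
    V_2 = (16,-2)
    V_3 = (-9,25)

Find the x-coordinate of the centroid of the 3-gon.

-5

Apply Gauss's area formula. First the cross-terms c_i = x_i·y_{i+1} − x_{i+1}·y_i:
  12, 382, 532  ⇒  2A = 926, A = 463.
Then Σ (x_i + x_{i+1})·c_i = -13890, so x̄ = -13890 / (6·463) = -5.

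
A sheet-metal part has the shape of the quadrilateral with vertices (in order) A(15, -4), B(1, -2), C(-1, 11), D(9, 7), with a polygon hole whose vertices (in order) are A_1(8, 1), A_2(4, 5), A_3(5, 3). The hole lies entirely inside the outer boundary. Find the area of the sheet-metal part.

Outer boundary:
Apply the surveyor's formula: 2A = Σ (x_i·y_{i+1} − x_{i+1}·y_i), indices taken mod 4.
Σ = (-26) + (9) + (-106) + (-141) = -264
Area = |Σ|/2 = 132.
Hole:
Apply the surveyor's formula: 2A = Σ (x_i·y_{i+1} − x_{i+1}·y_i), indices taken mod 3.
Cross-terms: 36, -13, -19  ⇒  Σ = 4
Area = |Σ|/2 = 2.
Net area = 132 − 2 = 130.

130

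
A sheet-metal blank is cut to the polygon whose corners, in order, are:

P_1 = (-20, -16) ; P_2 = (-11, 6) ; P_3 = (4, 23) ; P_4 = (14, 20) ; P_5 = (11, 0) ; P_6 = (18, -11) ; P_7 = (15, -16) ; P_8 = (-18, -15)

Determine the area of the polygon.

Apply the shoelace formula: 2A = Σ (x_i·y_{i+1} − x_{i+1}·y_i), indices taken mod 8.
Σ = (-296) + (-277) + (-242) + (-220) + (-121) + (-123) + (-513) + (-12) = -1804
Area = |Σ|/2 = 902.

902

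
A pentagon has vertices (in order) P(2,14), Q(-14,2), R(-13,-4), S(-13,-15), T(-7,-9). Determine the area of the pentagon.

Apply Gauss's area formula: 2A = Σ (x_i·y_{i+1} − x_{i+1}·y_i), indices taken mod 5.
Cross-terms: 200, 82, 143, 12, -80  ⇒  Σ = 357
Area = |Σ|/2 = 178.5.

178.5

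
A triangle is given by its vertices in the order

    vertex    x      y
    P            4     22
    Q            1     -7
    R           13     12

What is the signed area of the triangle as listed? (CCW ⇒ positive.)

145.5

Apply the surveyor's formula: 2A = Σ (x_i·y_{i+1} − x_{i+1}·y_i), indices taken mod 3.
P→Q: (4)(-7) − (1)(22) = -50
Q→R: (1)(12) − (13)(-7) = 103
R→P: (13)(22) − (4)(12) = 238
Σ = 291
Signed area = Σ/2 = 145.5 (positive ⇒ counter-clockwise traversal).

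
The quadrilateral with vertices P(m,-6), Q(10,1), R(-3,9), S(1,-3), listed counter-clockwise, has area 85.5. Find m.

Write out the shoelace sum; only the two edges meeting at P involve m:
2·Area = [(1·(-6) − m·(-3)) + (m·1 − 10·(-6))] + 93
       = 4·m + 147 = 171
⇒ m = 6.

6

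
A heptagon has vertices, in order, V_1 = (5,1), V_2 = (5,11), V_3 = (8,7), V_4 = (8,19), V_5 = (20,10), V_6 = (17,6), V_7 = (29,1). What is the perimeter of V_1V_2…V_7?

84

|V_1V_2| = √((0)² + (10)²) = √100 = 10
|V_2V_3| = √((3)² + (-4)²) = √25 = 5
|V_3V_4| = √((0)² + (12)²) = √144 = 12
|V_4V_5| = √((12)² + (-9)²) = √225 = 15
|V_5V_6| = √((-3)² + (-4)²) = √25 = 5
|V_6V_7| = √((12)² + (-5)²) = √169 = 13
|V_7V_1| = √((-24)² + (0)²) = √576 = 24
Perimeter = 10 + 5 + 12 + 15 + 5 + 13 + 24 = 84.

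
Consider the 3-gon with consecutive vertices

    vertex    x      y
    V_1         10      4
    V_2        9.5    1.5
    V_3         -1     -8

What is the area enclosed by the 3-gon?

Apply the shoelace formula: 2A = Σ (x_i·y_{i+1} − x_{i+1}·y_i), indices taken mod 3.
Cross-terms: -23, -74.5, 76  ⇒  Σ = -21.5
Area = |Σ|/2 = 10.75.

10.75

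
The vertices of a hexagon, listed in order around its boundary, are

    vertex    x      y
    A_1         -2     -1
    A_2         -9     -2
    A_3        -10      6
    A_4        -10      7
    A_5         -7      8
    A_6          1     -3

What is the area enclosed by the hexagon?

Σ = (-5) + (-74) + (-10) + (-31) + (13) + (-7) = -114
Area = |Σ|/2 = 57.

57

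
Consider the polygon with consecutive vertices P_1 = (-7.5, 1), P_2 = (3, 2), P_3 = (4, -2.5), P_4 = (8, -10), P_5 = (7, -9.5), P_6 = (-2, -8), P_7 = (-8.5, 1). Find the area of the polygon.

Apply the shoelace formula: 2A = Σ (x_i·y_{i+1} − x_{i+1}·y_i), indices taken mod 7.
Σ = (-18) + (-15.5) + (-20) + (-6) + (-75) + (-70) + (-1) = -205.5
Area = |Σ|/2 = 102.75.

102.75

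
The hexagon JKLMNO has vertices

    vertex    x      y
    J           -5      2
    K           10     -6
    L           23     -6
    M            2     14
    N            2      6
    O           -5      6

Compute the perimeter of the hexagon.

|JK| = √((15)² + (-8)²) = √289 = 17
|KL| = √((13)² + (0)²) = √169 = 13
|LM| = √((-21)² + (20)²) = √841 = 29
|MN| = √((0)² + (-8)²) = √64 = 8
|NO| = √((-7)² + (0)²) = √49 = 7
|OJ| = √((0)² + (-4)²) = √16 = 4
Perimeter = 17 + 13 + 29 + 8 + 7 + 4 = 78.

78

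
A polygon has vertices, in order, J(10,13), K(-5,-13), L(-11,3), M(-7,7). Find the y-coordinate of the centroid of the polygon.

Apply the shoelace (surveyor's) formula. First the cross-terms c_i = x_i·y_{i+1} − x_{i+1}·y_i:
  -65, -158, -56, -161  ⇒  2A = -440, A = -220.
Then Σ (y_i + y_{i+1})·c_i = -2200, so ȳ = -2200 / (6·(-220)) = 5/3.

5/3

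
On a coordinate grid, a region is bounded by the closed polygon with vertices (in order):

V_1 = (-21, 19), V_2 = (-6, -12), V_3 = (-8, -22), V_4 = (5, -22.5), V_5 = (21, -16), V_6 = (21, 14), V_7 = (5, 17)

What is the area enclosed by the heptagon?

Apply the surveyor's formula: 2A = Σ (x_i·y_{i+1} − x_{i+1}·y_i), indices taken mod 7.
Σ = (366) + (36) + (290) + (392.5) + (630) + (287) + (452) = 2453.5
Area = |Σ|/2 = 1226.75.

1226.75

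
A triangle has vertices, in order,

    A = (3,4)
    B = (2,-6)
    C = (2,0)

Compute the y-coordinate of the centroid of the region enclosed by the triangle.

-2/3

Apply the shoelace formula. First the cross-terms c_i = x_i·y_{i+1} − x_{i+1}·y_i:
  -26, 12, 8  ⇒  2A = -6, A = -3.
Then Σ (y_i + y_{i+1})·c_i = 12, so ȳ = 12 / (6·(-3)) = -2/3.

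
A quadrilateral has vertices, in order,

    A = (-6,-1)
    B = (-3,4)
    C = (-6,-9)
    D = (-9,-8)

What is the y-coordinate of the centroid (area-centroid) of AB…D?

Apply the shoelace (surveyor's) formula. First the cross-terms c_i = x_i·y_{i+1} − x_{i+1}·y_i:
  -27, 51, -33, -39  ⇒  2A = -48, A = -24.
Then Σ (y_i + y_{i+1})·c_i = 576, so ȳ = 576 / (6·(-24)) = -4.

-4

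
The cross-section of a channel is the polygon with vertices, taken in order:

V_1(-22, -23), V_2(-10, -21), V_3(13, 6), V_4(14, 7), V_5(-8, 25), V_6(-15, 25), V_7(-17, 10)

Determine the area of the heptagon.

959.5

V_1→V_2: (-22)(-21) − (-10)(-23) = 232
V_2→V_3: (-10)(6) − (13)(-21) = 213
V_3→V_4: (13)(7) − (14)(6) = 7
V_4→V_5: (14)(25) − (-8)(7) = 406
V_5→V_6: (-8)(25) − (-15)(25) = 175
V_6→V_7: (-15)(10) − (-17)(25) = 275
V_7→V_1: (-17)(-23) − (-22)(10) = 611
Σ = 1919
Area = |Σ|/2 = 959.5.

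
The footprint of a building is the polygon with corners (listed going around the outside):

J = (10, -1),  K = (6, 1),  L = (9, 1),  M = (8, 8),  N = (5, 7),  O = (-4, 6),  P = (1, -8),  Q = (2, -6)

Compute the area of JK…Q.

122.5

Apply Gauss's area formula: 2A = Σ (x_i·y_{i+1} − x_{i+1}·y_i), indices taken mod 8.
Cross-terms: 16, -3, 64, 16, 58, 26, 10, 58  ⇒  Σ = 245
Area = |Σ|/2 = 122.5.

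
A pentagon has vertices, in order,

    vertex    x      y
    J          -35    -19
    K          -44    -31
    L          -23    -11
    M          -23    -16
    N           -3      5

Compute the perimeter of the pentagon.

|JK| = √((-9)² + (-12)²) = √225 = 15
|KL| = √((21)² + (20)²) = √841 = 29
|LM| = √((0)² + (-5)²) = √25 = 5
|MN| = √((20)² + (21)²) = √841 = 29
|NJ| = √((-32)² + (-24)²) = √1600 = 40
Perimeter = 15 + 29 + 5 + 29 + 40 = 118.

118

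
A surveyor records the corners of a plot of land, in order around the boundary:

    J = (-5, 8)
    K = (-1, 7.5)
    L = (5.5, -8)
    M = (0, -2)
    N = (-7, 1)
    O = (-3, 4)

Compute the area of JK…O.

Apply the surveyor's formula: 2A = Σ (x_i·y_{i+1} − x_{i+1}·y_i), indices taken mod 6.
Σ = (-29.5) + (-33.25) + (-11) + (-14) + (-25) + (-4) = -116.75
Area = |Σ|/2 = 58.375.

58.375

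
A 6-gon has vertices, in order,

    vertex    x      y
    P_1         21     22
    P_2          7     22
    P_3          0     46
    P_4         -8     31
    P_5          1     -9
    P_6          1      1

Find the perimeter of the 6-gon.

136

|P_1P_2| = √((-14)² + (0)²) = √196 = 14
|P_2P_3| = √((-7)² + (24)²) = √625 = 25
|P_3P_4| = √((-8)² + (-15)²) = √289 = 17
|P_4P_5| = √((9)² + (-40)²) = √1681 = 41
|P_5P_6| = √((0)² + (10)²) = √100 = 10
|P_6P_1| = √((20)² + (21)²) = √841 = 29
Perimeter = 14 + 25 + 17 + 41 + 10 + 29 = 136.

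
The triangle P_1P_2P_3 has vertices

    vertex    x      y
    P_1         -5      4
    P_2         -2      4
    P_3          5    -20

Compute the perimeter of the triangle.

|P_1P_2| = √((3)² + (0)²) = √9 = 3
|P_2P_3| = √((7)² + (-24)²) = √625 = 25
|P_3P_1| = √((-10)² + (24)²) = √676 = 26
Perimeter = 3 + 25 + 26 = 54.

54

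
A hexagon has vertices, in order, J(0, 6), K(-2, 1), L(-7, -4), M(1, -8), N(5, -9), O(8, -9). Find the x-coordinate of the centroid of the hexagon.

Apply Gauss's area formula. First the cross-terms c_i = x_i·y_{i+1} − x_{i+1}·y_i:
  12, 15, 60, 31, 27, 48  ⇒  2A = 193, A = 96.5.
Then Σ (x_i + x_{i+1})·c_i = 402, so x̄ = 402 / (6·96.5) = 134/193.

134/193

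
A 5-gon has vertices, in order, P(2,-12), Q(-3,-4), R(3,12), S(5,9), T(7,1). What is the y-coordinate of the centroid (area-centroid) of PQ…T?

-37/147

Apply Gauss's area formula. First the cross-terms c_i = x_i·y_{i+1} − x_{i+1}·y_i:
  -44, -24, -33, -58, -86  ⇒  2A = -245, A = -122.5.
Then Σ (y_i + y_{i+1})·c_i = 185, so ȳ = 185 / (6·(-122.5)) = -37/147.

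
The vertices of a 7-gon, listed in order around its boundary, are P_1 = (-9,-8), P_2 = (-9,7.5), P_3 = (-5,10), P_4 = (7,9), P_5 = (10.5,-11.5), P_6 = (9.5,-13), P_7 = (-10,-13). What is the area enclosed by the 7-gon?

399.875

Apply the shoelace formula: 2A = Σ (x_i·y_{i+1} − x_{i+1}·y_i), indices taken mod 7.
Σ = (-139.5) + (-52.5) + (-115) + (-175) + (-27.25) + (-253.5) + (-37) = -799.75
Area = |Σ|/2 = 399.875.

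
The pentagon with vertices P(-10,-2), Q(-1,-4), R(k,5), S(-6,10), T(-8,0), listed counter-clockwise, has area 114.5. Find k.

Write out the shoelace sum; only the two edges meeting at R involve k:
2·Area = [((-1)·5 − k·(-4)) + (k·10 − (-6)·5)] + 134
       = 14·k + 159 = 229
⇒ k = 5.

5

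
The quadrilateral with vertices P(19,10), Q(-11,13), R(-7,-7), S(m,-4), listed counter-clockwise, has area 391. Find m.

9

Write out the shoelace sum; only the two edges meeting at S involve m:
2·Area = [((-7)·(-4) − m·(-7)) + (m·10 − 19·(-4))] + 525
       = 17·m + 629 = 782
⇒ m = 9.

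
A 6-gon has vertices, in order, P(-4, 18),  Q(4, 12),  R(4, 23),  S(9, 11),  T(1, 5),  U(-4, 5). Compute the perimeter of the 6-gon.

|PQ| = √((8)² + (-6)²) = √100 = 10
|QR| = √((0)² + (11)²) = √121 = 11
|RS| = √((5)² + (-12)²) = √169 = 13
|ST| = √((-8)² + (-6)²) = √100 = 10
|TU| = √((-5)² + (0)²) = √25 = 5
|UP| = √((0)² + (13)²) = √169 = 13
Perimeter = 10 + 11 + 13 + 10 + 5 + 13 = 62.

62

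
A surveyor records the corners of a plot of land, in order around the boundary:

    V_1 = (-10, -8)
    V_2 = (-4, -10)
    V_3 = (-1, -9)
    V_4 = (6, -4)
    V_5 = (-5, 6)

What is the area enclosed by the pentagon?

Cross-terms: 68, 26, 58, 16, 100  ⇒  Σ = 268
Area = |Σ|/2 = 134.

134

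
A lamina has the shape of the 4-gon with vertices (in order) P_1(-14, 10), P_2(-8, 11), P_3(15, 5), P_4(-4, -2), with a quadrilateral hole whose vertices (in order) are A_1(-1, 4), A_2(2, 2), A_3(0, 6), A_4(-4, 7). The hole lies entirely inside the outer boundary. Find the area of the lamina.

170

Outer boundary:
Σ = (-74) + (-205) + (-10) + (-68) = -357
Area = |Σ|/2 = 178.5.
Hole:
Cross-terms: -10, 12, 24, -9  ⇒  Σ = 17
Area = |Σ|/2 = 8.5.
Net area = 178.5 − 8.5 = 170.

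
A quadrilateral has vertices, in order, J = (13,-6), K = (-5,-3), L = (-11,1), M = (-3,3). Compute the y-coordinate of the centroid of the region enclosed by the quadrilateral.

-320/237

Apply the surveyor's formula. First the cross-terms c_i = x_i·y_{i+1} − x_{i+1}·y_i:
  -69, -38, -30, -21  ⇒  2A = -158, A = -79.
Then Σ (y_i + y_{i+1})·c_i = 640, so ȳ = 640 / (6·(-79)) = -320/237.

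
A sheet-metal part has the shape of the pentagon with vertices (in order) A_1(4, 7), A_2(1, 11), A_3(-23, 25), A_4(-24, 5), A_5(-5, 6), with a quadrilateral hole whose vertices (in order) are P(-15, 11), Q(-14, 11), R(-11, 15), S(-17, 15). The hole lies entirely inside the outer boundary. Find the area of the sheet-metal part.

Outer boundary:
Cross-terms: 37, 278, 485, -119, -59  ⇒  Σ = 622
Area = |Σ|/2 = 311.
Hole:
Apply the shoelace formula: 2A = Σ (x_i·y_{i+1} − x_{i+1}·y_i), indices taken mod 4.
P→Q: (-15)(11) − (-14)(11) = -11
Q→R: (-14)(15) − (-11)(11) = -89
R→S: (-11)(15) − (-17)(15) = 90
S→P: (-17)(11) − (-15)(15) = 38
Σ = 28
Area = |Σ|/2 = 14.
Net area = 311 − 14 = 297.

297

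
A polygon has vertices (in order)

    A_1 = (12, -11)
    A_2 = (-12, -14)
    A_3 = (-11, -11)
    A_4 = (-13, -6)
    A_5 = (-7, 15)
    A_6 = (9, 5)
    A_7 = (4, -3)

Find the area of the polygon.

430.5

A_1→A_2: (12)(-14) − (-12)(-11) = -300
A_2→A_3: (-12)(-11) − (-11)(-14) = -22
A_3→A_4: (-11)(-6) − (-13)(-11) = -77
A_4→A_5: (-13)(15) − (-7)(-6) = -237
A_5→A_6: (-7)(5) − (9)(15) = -170
A_6→A_7: (9)(-3) − (4)(5) = -47
A_7→A_1: (4)(-11) − (12)(-3) = -8
Σ = -861
Area = |Σ|/2 = 430.5.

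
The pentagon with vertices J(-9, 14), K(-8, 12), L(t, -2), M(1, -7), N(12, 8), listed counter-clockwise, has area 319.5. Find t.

-15

The doubled signed area Σ (x_i y_{i+1} − x_{i+1} y_i) is linear in t.
With t=0 it equals 354; the coefficient of t is -19 (from the two edges through L).
So -19·t + 354 = 2·319.5 = 639 ⇒ t = -15.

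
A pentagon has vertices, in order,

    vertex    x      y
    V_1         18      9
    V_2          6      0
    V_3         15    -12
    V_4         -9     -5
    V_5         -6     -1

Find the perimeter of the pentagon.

|V_1V_2| = √((-12)² + (-9)²) = √225 = 15
|V_2V_3| = √((9)² + (-12)²) = √225 = 15
|V_3V_4| = √((-24)² + (7)²) = √625 = 25
|V_4V_5| = √((3)² + (4)²) = √25 = 5
|V_5V_1| = √((24)² + (10)²) = √676 = 26
Perimeter = 15 + 15 + 25 + 5 + 26 = 86.

86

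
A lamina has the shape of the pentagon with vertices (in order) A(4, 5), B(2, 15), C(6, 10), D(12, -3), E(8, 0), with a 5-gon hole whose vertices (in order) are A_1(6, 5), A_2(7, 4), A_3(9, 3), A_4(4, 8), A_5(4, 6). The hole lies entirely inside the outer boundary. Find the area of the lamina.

42

Outer boundary:
Σ = (50) + (-70) + (-138) + (24) + (40) = -94
Area = |Σ|/2 = 47.
Hole:
Apply the shoelace formula: 2A = Σ (x_i·y_{i+1} − x_{i+1}·y_i), indices taken mod 5.
Σ = (-11) + (-15) + (60) + (-8) + (-16) = 10
Area = |Σ|/2 = 5.
Net area = 47 − 5 = 42.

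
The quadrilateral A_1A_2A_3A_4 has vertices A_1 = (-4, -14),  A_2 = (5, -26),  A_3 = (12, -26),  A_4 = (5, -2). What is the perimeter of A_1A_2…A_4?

|A_1A_2| = √((9)² + (-12)²) = √225 = 15
|A_2A_3| = √((7)² + (0)²) = √49 = 7
|A_3A_4| = √((-7)² + (24)²) = √625 = 25
|A_4A_1| = √((-9)² + (-12)²) = √225 = 15
Perimeter = 15 + 7 + 25 + 15 = 62.

62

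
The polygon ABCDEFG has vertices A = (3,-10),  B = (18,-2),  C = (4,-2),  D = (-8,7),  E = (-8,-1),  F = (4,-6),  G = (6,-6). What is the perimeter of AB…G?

|AB| = √((15)² + (8)²) = √289 = 17
|BC| = √((-14)² + (0)²) = √196 = 14
|CD| = √((-12)² + (9)²) = √225 = 15
|DE| = √((0)² + (-8)²) = √64 = 8
|EF| = √((12)² + (-5)²) = √169 = 13
|FG| = √((2)² + (0)²) = √4 = 2
|GA| = √((-3)² + (-4)²) = √25 = 5
Perimeter = 17 + 14 + 15 + 8 + 13 + 2 + 5 = 74.

74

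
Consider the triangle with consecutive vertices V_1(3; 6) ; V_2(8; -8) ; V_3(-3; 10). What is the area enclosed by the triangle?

32

Cross-terms: -72, 56, -48  ⇒  Σ = -64
Area = |Σ|/2 = 32.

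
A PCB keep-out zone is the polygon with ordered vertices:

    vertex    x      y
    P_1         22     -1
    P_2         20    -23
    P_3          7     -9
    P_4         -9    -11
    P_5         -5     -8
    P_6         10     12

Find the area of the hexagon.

Apply the shoelace (surveyor's) formula: 2A = Σ (x_i·y_{i+1} − x_{i+1}·y_i), indices taken mod 6.
Σ = (-486) + (-19) + (-158) + (17) + (20) + (-274) = -900
Area = |Σ|/2 = 450.

450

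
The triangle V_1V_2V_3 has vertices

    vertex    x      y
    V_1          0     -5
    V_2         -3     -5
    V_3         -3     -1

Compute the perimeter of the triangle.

|V_1V_2| = √((-3)² + (0)²) = √9 = 3
|V_2V_3| = √((0)² + (4)²) = √16 = 4
|V_3V_1| = √((3)² + (-4)²) = √25 = 5
Perimeter = 3 + 4 + 5 = 12.

12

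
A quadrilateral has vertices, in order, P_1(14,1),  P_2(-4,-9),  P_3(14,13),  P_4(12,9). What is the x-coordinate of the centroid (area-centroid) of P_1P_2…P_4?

22/3

Apply the surveyor's formula. First the cross-terms c_i = x_i·y_{i+1} − x_{i+1}·y_i:
  -122, 74, -30, -114  ⇒  2A = -192, A = -96.
Then Σ (x_i + x_{i+1})·c_i = -4224, so x̄ = -4224 / (6·(-96)) = 22/3.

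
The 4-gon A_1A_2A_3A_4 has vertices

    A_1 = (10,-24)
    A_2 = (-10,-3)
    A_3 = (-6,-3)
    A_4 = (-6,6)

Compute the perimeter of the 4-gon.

|A_1A_2| = √((-20)² + (21)²) = √841 = 29
|A_2A_3| = √((4)² + (0)²) = √16 = 4
|A_3A_4| = √((0)² + (9)²) = √81 = 9
|A_4A_1| = √((16)² + (-30)²) = √1156 = 34
Perimeter = 29 + 4 + 9 + 34 = 76.

76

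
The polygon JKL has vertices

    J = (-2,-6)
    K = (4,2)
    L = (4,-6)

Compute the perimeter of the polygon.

24

|JK| = √((6)² + (8)²) = √100 = 10
|KL| = √((0)² + (-8)²) = √64 = 8
|LJ| = √((-6)² + (0)²) = √36 = 6
Perimeter = 10 + 8 + 6 = 24.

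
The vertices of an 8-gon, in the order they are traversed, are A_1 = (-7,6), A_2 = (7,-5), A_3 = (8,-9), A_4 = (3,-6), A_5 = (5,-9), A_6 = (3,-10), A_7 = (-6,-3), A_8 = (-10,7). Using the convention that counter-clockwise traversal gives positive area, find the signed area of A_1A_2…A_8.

-111.5

Apply the shoelace (surveyor's) formula: 2A = Σ (x_i·y_{i+1} − x_{i+1}·y_i), indices taken mod 8.
Σ = (-7) + (-23) + (-21) + (3) + (-23) + (-69) + (-72) + (-11) = -223
Signed area = Σ/2 = -111.5 (negative ⇒ clockwise traversal).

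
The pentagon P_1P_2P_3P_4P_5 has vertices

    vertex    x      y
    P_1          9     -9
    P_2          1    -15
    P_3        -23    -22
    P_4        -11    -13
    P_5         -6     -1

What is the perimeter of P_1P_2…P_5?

80

|P_1P_2| = √((-8)² + (-6)²) = √100 = 10
|P_2P_3| = √((-24)² + (-7)²) = √625 = 25
|P_3P_4| = √((12)² + (9)²) = √225 = 15
|P_4P_5| = √((5)² + (12)²) = √169 = 13
|P_5P_1| = √((15)² + (-8)²) = √289 = 17
Perimeter = 10 + 25 + 15 + 13 + 17 = 80.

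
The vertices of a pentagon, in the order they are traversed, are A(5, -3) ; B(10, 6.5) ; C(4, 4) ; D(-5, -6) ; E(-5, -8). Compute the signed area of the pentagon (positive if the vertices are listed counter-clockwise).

68.75

Apply the surveyor's formula: 2A = Σ (x_i·y_{i+1} − x_{i+1}·y_i), indices taken mod 5.
Cross-terms: 62.5, 14, -4, 10, 55  ⇒  Σ = 137.5
Signed area = Σ/2 = 68.75 (positive ⇒ counter-clockwise traversal).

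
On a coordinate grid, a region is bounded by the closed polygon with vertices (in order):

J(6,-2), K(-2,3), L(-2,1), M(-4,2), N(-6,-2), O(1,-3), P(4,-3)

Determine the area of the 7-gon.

38.5

J→K: (6)(3) − (-2)(-2) = 14
K→L: (-2)(1) − (-2)(3) = 4
L→M: (-2)(2) − (-4)(1) = 0
M→N: (-4)(-2) − (-6)(2) = 20
N→O: (-6)(-3) − (1)(-2) = 20
O→P: (1)(-3) − (4)(-3) = 9
P→J: (4)(-2) − (6)(-3) = 10
Σ = 77
Area = |Σ|/2 = 38.5.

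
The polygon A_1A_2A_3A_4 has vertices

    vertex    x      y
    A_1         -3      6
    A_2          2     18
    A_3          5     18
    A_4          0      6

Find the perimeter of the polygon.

|A_1A_2| = √((5)² + (12)²) = √169 = 13
|A_2A_3| = √((3)² + (0)²) = √9 = 3
|A_3A_4| = √((-5)² + (-12)²) = √169 = 13
|A_4A_1| = √((-3)² + (0)²) = √9 = 3
Perimeter = 13 + 3 + 13 + 3 = 32.

32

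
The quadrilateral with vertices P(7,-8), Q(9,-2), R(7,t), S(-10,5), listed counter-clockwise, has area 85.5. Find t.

1

Write out the shoelace sum; only the two edges meeting at R involve t:
2·Area = [(9·t − 7·(-2)) + (7·5 − (-10)·t)] + 103
       = 19·t + 152 = 171
⇒ t = 1.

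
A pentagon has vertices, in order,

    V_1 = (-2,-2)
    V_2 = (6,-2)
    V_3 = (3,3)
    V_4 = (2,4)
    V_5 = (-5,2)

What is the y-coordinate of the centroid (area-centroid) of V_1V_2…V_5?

73/126

Apply the surveyor's formula. First the cross-terms c_i = x_i·y_{i+1} − x_{i+1}·y_i:
  16, 24, 6, 24, 14  ⇒  2A = 84, A = 42.
Then Σ (y_i + y_{i+1})·c_i = 146, so ȳ = 146 / (6·42) = 73/126.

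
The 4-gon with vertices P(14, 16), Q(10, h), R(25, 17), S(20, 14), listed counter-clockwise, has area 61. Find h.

The doubled signed area Σ (x_i y_{i+1} − x_{i+1} y_i) is linear in h.
With h=0 it equals 144; the coefficient of h is -11 (from the two edges through Q).
So -11·h + 144 = 2·61 = 122 ⇒ h = 2.

2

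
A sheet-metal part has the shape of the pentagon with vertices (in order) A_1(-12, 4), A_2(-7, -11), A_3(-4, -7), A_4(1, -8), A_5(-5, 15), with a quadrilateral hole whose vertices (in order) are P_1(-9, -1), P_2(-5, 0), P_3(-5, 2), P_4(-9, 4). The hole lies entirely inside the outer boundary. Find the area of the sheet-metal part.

Outer boundary:
Apply the surveyor's formula: 2A = Σ (x_i·y_{i+1} − x_{i+1}·y_i), indices taken mod 5.
Σ = (160) + (5) + (39) + (-25) + (160) = 339
Area = |Σ|/2 = 169.5.
Hole:
Σ = (-5) + (-10) + (-2) + (45) = 28
Area = |Σ|/2 = 14.
Net area = 169.5 − 14 = 155.5.

155.5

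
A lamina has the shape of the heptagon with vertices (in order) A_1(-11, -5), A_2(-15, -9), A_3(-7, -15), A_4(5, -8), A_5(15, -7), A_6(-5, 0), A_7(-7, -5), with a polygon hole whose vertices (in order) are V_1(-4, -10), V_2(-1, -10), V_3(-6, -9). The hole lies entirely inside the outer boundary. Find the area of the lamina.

Outer boundary:
Σ = (24) + (162) + (131) + (85) + (-35) + (25) + (-20) = 372
Area = |Σ|/2 = 186.
Hole:
Apply the surveyor's formula: 2A = Σ (x_i·y_{i+1} − x_{i+1}·y_i), indices taken mod 3.
V_1→V_2: (-4)(-10) − (-1)(-10) = 30
V_2→V_3: (-1)(-9) − (-6)(-10) = -51
V_3→V_1: (-6)(-10) − (-4)(-9) = 24
Σ = 3
Area = |Σ|/2 = 1.5.
Net area = 186 − 1.5 = 184.5.

184.5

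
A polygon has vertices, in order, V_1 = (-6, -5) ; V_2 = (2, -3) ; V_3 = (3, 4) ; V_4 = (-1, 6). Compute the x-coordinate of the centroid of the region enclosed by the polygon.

Apply the shoelace (surveyor's) formula. First the cross-terms c_i = x_i·y_{i+1} − x_{i+1}·y_i:
  28, 17, 22, 41  ⇒  2A = 108, A = 54.
Then Σ (x_i + x_{i+1})·c_i = -270, so x̄ = -270 / (6·54) = -5/6.

-5/6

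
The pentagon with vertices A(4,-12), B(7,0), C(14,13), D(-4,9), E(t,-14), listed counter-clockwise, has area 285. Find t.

-5

The doubled signed area Σ (x_i y_{i+1} − x_{i+1} y_i) is linear in t.
With t=0 it equals 465; the coefficient of t is -21 (from the two edges through E).
So -21·t + 465 = 2·285 = 570 ⇒ t = -5.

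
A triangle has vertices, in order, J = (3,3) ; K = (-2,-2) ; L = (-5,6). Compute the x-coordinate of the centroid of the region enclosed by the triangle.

-4/3

Apply the surveyor's formula. First the cross-terms c_i = x_i·y_{i+1} − x_{i+1}·y_i:
  0, -22, -33  ⇒  2A = -55, A = -27.5.
Then Σ (x_i + x_{i+1})·c_i = 220, so x̄ = 220 / (6·(-27.5)) = -4/3.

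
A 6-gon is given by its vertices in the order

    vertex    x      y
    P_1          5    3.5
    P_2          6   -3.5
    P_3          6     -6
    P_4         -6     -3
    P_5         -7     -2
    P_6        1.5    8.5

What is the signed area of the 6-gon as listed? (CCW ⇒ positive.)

-105.125

Apply the shoelace formula: 2A = Σ (x_i·y_{i+1} − x_{i+1}·y_i), indices taken mod 6.
Cross-terms: -38.5, -15, -54, -9, -56.5, -37.25  ⇒  Σ = -210.25
Signed area = Σ/2 = -105.125 (negative ⇒ clockwise traversal).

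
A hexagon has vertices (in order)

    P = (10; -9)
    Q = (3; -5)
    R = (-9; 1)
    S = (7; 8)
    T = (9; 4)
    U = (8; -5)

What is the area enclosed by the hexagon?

143.5

P→Q: (10)(-5) − (3)(-9) = -23
Q→R: (3)(1) − (-9)(-5) = -42
R→S: (-9)(8) − (7)(1) = -79
S→T: (7)(4) − (9)(8) = -44
T→U: (9)(-5) − (8)(4) = -77
U→P: (8)(-9) − (10)(-5) = -22
Σ = -287
Area = |Σ|/2 = 143.5.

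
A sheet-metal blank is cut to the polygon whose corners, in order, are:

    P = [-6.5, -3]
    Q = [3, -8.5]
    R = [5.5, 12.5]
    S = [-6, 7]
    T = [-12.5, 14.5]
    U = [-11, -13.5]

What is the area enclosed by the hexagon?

268

Apply the shoelace (surveyor's) formula: 2A = Σ (x_i·y_{i+1} − x_{i+1}·y_i), indices taken mod 6.
Σ = (64.25) + (84.25) + (113.5) + (0.5) + (328.25) + (-54.75) = 536
Area = |Σ|/2 = 268.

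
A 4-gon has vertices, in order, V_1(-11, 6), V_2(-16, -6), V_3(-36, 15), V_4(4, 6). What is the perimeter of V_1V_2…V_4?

98

|V_1V_2| = √((-5)² + (-12)²) = √169 = 13
|V_2V_3| = √((-20)² + (21)²) = √841 = 29
|V_3V_4| = √((40)² + (-9)²) = √1681 = 41
|V_4V_1| = √((-15)² + (0)²) = √225 = 15
Perimeter = 13 + 29 + 41 + 15 = 98.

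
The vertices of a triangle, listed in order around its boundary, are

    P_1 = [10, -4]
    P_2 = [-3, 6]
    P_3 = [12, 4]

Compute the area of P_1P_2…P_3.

Apply the shoelace formula: 2A = Σ (x_i·y_{i+1} − x_{i+1}·y_i), indices taken mod 3.
Σ = (48) + (-84) + (-88) = -124
Area = |Σ|/2 = 62.

62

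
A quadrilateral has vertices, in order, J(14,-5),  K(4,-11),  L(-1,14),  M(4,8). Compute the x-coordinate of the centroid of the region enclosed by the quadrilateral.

Apply the shoelace (surveyor's) formula. First the cross-terms c_i = x_i·y_{i+1} − x_{i+1}·y_i:
  -134, 45, -64, -132  ⇒  2A = -285, A = -142.5.
Then Σ (x_i + x_{i+1})·c_i = -4845, so x̄ = -4845 / (6·(-142.5)) = 17/3.

17/3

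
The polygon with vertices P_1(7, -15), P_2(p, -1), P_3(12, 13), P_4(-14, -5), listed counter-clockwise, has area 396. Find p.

Write out the shoelace sum; only the two edges meeting at P_2 involve p:
2·Area = [(7·(-1) − p·(-15)) + (p·13 − 12·(-1))] + 367
       = 28·p + 372 = 792
⇒ p = 15.

15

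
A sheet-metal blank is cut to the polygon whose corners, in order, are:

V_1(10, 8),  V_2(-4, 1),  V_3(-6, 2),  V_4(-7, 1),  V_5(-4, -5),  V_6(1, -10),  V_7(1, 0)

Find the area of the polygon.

75

Apply the surveyor's formula: 2A = Σ (x_i·y_{i+1} − x_{i+1}·y_i), indices taken mod 7.
Cross-terms: 42, -2, 8, 39, 45, 10, 8  ⇒  Σ = 150
Area = |Σ|/2 = 75.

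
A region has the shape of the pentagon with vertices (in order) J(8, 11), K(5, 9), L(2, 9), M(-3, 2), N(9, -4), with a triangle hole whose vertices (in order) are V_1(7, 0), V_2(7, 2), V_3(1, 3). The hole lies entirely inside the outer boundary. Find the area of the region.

Outer boundary:
J→K: (8)(9) − (5)(11) = 17
K→L: (5)(9) − (2)(9) = 27
L→M: (2)(2) − (-3)(9) = 31
M→N: (-3)(-4) − (9)(2) = -6
N→J: (9)(11) − (8)(-4) = 131
Σ = 200
Area = |Σ|/2 = 100.
Hole:
Σ = (14) + (19) + (-21) = 12
Area = |Σ|/2 = 6.
Net area = 100 − 6 = 94.

94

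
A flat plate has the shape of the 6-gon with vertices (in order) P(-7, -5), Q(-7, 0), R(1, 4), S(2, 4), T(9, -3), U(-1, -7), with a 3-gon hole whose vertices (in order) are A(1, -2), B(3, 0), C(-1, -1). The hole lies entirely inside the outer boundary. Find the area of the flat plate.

106.5

Outer boundary:
Apply the shoelace formula: 2A = Σ (x_i·y_{i+1} − x_{i+1}·y_i), indices taken mod 6.
Σ = (-35) + (-28) + (-4) + (-42) + (-66) + (-44) = -219
Area = |Σ|/2 = 109.5.
Hole:
Apply the surveyor's formula: 2A = Σ (x_i·y_{i+1} − x_{i+1}·y_i), indices taken mod 3.
Σ = (6) + (-3) + (3) = 6
Area = |Σ|/2 = 3.
Net area = 109.5 − 3 = 106.5.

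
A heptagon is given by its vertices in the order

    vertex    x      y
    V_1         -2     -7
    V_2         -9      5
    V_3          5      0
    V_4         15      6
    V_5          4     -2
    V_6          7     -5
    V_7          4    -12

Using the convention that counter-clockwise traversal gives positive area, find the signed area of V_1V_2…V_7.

Apply the shoelace (surveyor's) formula: 2A = Σ (x_i·y_{i+1} − x_{i+1}·y_i), indices taken mod 7.
Cross-terms: -73, -25, 30, -54, -6, -64, -52  ⇒  Σ = -244
Signed area = Σ/2 = -122 (negative ⇒ clockwise traversal).

-122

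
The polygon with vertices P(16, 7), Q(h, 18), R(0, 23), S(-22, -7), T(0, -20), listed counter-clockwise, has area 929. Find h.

Write out the shoelace sum; only the two edges meeting at Q involve h:
2·Area = [(16·18 − h·7) + (h·23 − 0·18)] + 1266
       = 16·h + 1554 = 1858
⇒ h = 19.

19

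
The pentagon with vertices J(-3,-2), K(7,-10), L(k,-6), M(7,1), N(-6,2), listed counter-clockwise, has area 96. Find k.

10

Write out the shoelace sum; only the two edges meeting at L involve k:
2·Area = [(7·(-6) − k·(-10)) + (k·1 − 7·(-6))] + 82
       = 11·k + 82 = 192
⇒ k = 10.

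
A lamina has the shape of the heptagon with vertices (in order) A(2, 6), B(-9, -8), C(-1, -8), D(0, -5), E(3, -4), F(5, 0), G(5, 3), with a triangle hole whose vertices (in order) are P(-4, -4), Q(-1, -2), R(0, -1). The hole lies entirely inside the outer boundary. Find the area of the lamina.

90

Outer boundary:
Apply the shoelace (surveyor's) formula: 2A = Σ (x_i·y_{i+1} − x_{i+1}·y_i), indices taken mod 7.
Σ = (38) + (64) + (5) + (15) + (20) + (15) + (24) = 181
Area = |Σ|/2 = 90.5.
Hole:
Apply the shoelace formula: 2A = Σ (x_i·y_{i+1} − x_{i+1}·y_i), indices taken mod 3.
Σ = (4) + (1) + (-4) = 1
Area = |Σ|/2 = 0.5.
Net area = 90.5 − 0.5 = 90.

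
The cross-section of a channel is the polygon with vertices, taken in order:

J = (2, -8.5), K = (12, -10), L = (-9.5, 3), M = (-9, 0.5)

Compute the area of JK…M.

Apply the shoelace (surveyor's) formula: 2A = Σ (x_i·y_{i+1} − x_{i+1}·y_i), indices taken mod 4.
Σ = (82) + (-59) + (22.25) + (75.5) = 120.75
Area = |Σ|/2 = 60.375.

60.375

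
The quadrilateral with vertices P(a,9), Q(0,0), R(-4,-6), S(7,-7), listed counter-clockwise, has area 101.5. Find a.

10

The doubled signed area Σ (x_i y_{i+1} − x_{i+1} y_i) is linear in a.
With a=0 it equals 133; the coefficient of a is 7 (from the two edges through P).
So 7·a + 133 = 2·101.5 = 203 ⇒ a = 10.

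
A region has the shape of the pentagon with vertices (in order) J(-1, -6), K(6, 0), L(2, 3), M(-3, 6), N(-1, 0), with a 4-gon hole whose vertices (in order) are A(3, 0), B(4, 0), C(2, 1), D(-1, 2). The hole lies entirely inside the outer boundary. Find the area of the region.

42

Outer boundary:
Apply the shoelace formula: 2A = Σ (x_i·y_{i+1} − x_{i+1}·y_i), indices taken mod 5.
Σ = (36) + (18) + (21) + (6) + (6) = 87
Area = |Σ|/2 = 43.5.
Hole:
Σ = (0) + (4) + (5) + (-6) = 3
Area = |Σ|/2 = 1.5.
Net area = 43.5 − 1.5 = 42.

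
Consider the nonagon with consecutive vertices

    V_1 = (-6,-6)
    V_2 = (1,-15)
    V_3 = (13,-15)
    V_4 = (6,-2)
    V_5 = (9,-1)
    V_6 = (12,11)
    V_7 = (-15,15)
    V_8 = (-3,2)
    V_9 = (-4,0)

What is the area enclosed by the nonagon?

V_1→V_2: (-6)(-15) − (1)(-6) = 96
V_2→V_3: (1)(-15) − (13)(-15) = 180
V_3→V_4: (13)(-2) − (6)(-15) = 64
V_4→V_5: (6)(-1) − (9)(-2) = 12
V_5→V_6: (9)(11) − (12)(-1) = 111
V_6→V_7: (12)(15) − (-15)(11) = 345
V_7→V_8: (-15)(2) − (-3)(15) = 15
V_8→V_9: (-3)(0) − (-4)(2) = 8
V_9→V_1: (-4)(-6) − (-6)(0) = 24
Σ = 855
Area = |Σ|/2 = 427.5.

427.5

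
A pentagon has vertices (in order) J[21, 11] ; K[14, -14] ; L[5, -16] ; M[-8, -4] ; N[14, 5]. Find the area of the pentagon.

342.5

Apply the shoelace formula: 2A = Σ (x_i·y_{i+1} − x_{i+1}·y_i), indices taken mod 5.
Σ = (-448) + (-154) + (-148) + (16) + (49) = -685
Area = |Σ|/2 = 342.5.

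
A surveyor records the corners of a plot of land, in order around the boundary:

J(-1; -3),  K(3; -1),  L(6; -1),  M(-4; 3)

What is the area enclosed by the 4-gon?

21

Apply Gauss's area formula: 2A = Σ (x_i·y_{i+1} − x_{i+1}·y_i), indices taken mod 4.
Cross-terms: 10, 3, 14, 15  ⇒  Σ = 42
Area = |Σ|/2 = 21.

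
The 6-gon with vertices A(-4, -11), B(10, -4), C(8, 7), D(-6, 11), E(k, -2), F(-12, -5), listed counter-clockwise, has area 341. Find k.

-14

Write out the shoelace sum; only the two edges meeting at E involve k:
2·Area = [((-6)·(-2) − k·11) + (k·(-5) − (-12)·(-2))] + 470
       = -16·k + 458 = 682
⇒ k = -14.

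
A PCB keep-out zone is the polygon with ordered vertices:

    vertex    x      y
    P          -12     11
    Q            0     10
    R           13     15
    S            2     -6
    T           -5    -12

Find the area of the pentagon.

Apply the surveyor's formula: 2A = Σ (x_i·y_{i+1} − x_{i+1}·y_i), indices taken mod 5.
Cross-terms: -120, -130, -108, -54, -199  ⇒  Σ = -611
Area = |Σ|/2 = 305.5.

305.5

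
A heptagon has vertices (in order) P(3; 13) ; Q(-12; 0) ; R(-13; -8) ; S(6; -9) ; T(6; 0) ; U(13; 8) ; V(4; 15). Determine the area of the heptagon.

Σ = (156) + (96) + (165) + (54) + (48) + (163) + (7) = 689
Area = |Σ|/2 = 344.5.

344.5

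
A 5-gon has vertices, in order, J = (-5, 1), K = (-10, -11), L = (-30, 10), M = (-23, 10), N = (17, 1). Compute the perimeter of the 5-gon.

|JK| = √((-5)² + (-12)²) = √169 = 13
|KL| = √((-20)² + (21)²) = √841 = 29
|LM| = √((7)² + (0)²) = √49 = 7
|MN| = √((40)² + (-9)²) = √1681 = 41
|NJ| = √((-22)² + (0)²) = √484 = 22
Perimeter = 13 + 29 + 7 + 41 + 22 = 112.

112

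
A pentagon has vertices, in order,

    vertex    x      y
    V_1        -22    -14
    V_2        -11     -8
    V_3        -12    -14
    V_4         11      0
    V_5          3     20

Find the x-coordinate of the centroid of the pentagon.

Apply the shoelace formula. First the cross-terms c_i = x_i·y_{i+1} − x_{i+1}·y_i:
  22, 58, 154, 220, 398  ⇒  2A = 852, A = 426.
Then Σ (x_i + x_{i+1})·c_i = -6696, so x̄ = -6696 / (6·426) = -186/71.

-186/71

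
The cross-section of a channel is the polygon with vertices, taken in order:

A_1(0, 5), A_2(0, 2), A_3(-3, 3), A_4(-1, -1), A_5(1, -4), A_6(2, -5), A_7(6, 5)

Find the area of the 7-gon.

45

Σ = (0) + (6) + (6) + (5) + (3) + (40) + (30) = 90
Area = |Σ|/2 = 45.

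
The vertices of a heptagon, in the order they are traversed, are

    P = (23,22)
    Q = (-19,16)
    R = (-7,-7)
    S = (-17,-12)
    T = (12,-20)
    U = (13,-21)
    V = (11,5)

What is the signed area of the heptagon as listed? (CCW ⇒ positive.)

Apply the surveyor's formula: 2A = Σ (x_i·y_{i+1} − x_{i+1}·y_i), indices taken mod 7.
Σ = (786) + (245) + (-35) + (484) + (8) + (296) + (127) = 1911
Signed area = Σ/2 = 955.5 (positive ⇒ counter-clockwise traversal).

955.5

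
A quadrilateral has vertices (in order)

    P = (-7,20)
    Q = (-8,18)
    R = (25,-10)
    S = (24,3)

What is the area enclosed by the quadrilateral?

240

P→Q: (-7)(18) − (-8)(20) = 34
Q→R: (-8)(-10) − (25)(18) = -370
R→S: (25)(3) − (24)(-10) = 315
S→P: (24)(20) − (-7)(3) = 501
Σ = 480
Area = |Σ|/2 = 240.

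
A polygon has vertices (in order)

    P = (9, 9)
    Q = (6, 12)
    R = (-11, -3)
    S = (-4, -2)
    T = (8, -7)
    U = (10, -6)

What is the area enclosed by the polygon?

Σ = (54) + (114) + (10) + (44) + (22) + (144) = 388
Area = |Σ|/2 = 194.

194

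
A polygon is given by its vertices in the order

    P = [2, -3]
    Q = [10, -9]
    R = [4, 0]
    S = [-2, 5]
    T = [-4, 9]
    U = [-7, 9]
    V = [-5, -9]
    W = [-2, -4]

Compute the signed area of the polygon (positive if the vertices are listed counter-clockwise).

110.5

Σ = (12) + (36) + (20) + (2) + (27) + (108) + (2) + (14) = 221
Signed area = Σ/2 = 110.5 (positive ⇒ counter-clockwise traversal).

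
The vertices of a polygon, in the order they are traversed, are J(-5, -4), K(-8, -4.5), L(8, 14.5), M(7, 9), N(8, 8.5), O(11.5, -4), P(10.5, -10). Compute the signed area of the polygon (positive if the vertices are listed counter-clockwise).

-213.125

Apply the surveyor's formula: 2A = Σ (x_i·y_{i+1} − x_{i+1}·y_i), indices taken mod 7.
Cross-terms: -9.5, -80, -29.5, -12.5, -129.75, -73, -92  ⇒  Σ = -426.25
Signed area = Σ/2 = -213.125 (negative ⇒ clockwise traversal).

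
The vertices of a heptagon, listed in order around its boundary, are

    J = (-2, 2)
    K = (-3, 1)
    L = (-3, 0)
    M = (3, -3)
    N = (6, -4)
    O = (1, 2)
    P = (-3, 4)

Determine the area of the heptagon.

25

Σ = (4) + (3) + (9) + (6) + (16) + (10) + (2) = 50
Area = |Σ|/2 = 25.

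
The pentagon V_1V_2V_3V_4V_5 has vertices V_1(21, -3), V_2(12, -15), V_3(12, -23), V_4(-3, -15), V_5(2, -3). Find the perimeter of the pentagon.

|V_1V_2| = √((-9)² + (-12)²) = √225 = 15
|V_2V_3| = √((0)² + (-8)²) = √64 = 8
|V_3V_4| = √((-15)² + (8)²) = √289 = 17
|V_4V_5| = √((5)² + (12)²) = √169 = 13
|V_5V_1| = √((19)² + (0)²) = √361 = 19
Perimeter = 15 + 8 + 17 + 13 + 19 = 72.

72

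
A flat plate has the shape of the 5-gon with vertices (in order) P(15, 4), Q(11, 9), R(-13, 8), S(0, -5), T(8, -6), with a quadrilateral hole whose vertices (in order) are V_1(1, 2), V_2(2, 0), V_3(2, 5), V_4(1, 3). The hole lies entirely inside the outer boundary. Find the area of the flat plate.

Outer boundary:
Apply the surveyor's formula: 2A = Σ (x_i·y_{i+1} − x_{i+1}·y_i), indices taken mod 5.
Σ = (91) + (205) + (65) + (40) + (122) = 523
Area = |Σ|/2 = 261.5.
Hole:
Apply Gauss's area formula: 2A = Σ (x_i·y_{i+1} − x_{i+1}·y_i), indices taken mod 4.
Cross-terms: -4, 10, 1, -1  ⇒  Σ = 6
Area = |Σ|/2 = 3.
Net area = 261.5 − 3 = 258.5.

258.5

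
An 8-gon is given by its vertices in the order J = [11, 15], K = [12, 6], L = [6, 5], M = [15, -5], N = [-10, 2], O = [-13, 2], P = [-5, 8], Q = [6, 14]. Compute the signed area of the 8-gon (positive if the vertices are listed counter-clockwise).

-242.5

Apply the surveyor's formula: 2A = Σ (x_i·y_{i+1} − x_{i+1}·y_i), indices taken mod 8.
Σ = (-114) + (24) + (-105) + (-20) + (6) + (-94) + (-118) + (-64) = -485
Signed area = Σ/2 = -242.5 (negative ⇒ clockwise traversal).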